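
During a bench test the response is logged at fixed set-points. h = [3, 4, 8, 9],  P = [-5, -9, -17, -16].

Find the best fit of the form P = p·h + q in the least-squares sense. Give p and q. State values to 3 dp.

Normal-equation sums: Σh·h = 170, Σh = 24, Σ1 = 4.
Right-hand side: Σh·P = -331, ΣP = -47.
XᵀX·[p, q]ᵀ = XᵀP becomes [[170, 24]; [24, 4]]·[p, q]ᵀ = [-331, -47]ᵀ.
Δ = 170·4 − 24² = 104.
p = ((-331)·4 − 24·(-47))/104 = -49/26; q = (170·(-47) − 24·(-331))/104 = -23/52.

p = -1.885, q = -0.442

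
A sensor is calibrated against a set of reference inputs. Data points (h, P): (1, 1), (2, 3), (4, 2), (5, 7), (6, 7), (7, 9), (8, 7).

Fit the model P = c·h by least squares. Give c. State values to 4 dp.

Entries of XᵀX: Σh·h = 195.
For XᵀP: Σh·P = 211.
XᵀX·[c]ᵀ = XᵀP becomes [[195]]·[c]ᵀ = [211]ᵀ.
Hence c = 211 / 195 ≈ 1.08205.

c = 1.0821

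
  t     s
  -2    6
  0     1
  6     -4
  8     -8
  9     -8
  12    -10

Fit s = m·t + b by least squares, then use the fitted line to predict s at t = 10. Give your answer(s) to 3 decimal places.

ŝ = -8.882

Normal-equation sums: Σt·t = 329, Σt = 33, Σ1 = 6.
For Mᵀs: Σt·s = -292, Σs = -23.
det = 329·6 − 33² = 885.
m = ((-292)·6 − 33·(-23))/885 = -331/295; b = (329·(-23) − 33·(-292))/885 = 2069/885.
At t = 10: ŝ = (-331/295)·(10) + (2069/885)·(1) = -7861/885.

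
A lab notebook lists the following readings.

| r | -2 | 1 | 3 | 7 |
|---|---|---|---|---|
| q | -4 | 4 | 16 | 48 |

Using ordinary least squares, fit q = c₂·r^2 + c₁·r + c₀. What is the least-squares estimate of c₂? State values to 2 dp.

c₂ = 0.47

Forming MᵀM = [[2499, 363, 63]; [363, 63, 9]; [63, 9, 4]] and Mᵀq = [2484, 396, 64]ᵀ gives MᵀM·[c₂, c₁, c₀]ᵀ = Mᵀq.
Inverting the 3×3 Gram matrix, [c₂, c₁, c₀]ᵀ = [408/859, 2952/859, 676/859]ᵀ.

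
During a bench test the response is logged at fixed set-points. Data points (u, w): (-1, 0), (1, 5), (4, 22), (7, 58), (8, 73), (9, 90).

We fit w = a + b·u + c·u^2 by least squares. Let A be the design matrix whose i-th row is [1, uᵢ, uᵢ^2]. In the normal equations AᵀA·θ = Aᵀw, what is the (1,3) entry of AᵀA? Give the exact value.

Row 1 ↔ basis 1, column 3 ↔ basis u^2, so (AᵀA)_{1,3} = Σᵢ u^2 = (1)·(1) + (1)·(1) + (1)·(16) + (1)·(49) + (1)·(64) + (1)·(81) = 212.

212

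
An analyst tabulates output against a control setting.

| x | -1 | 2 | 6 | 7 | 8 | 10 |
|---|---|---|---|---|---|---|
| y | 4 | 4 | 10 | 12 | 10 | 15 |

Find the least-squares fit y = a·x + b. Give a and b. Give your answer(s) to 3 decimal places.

Entries of AᵀA: Σx·x = 254, Σx = 32, Σ1 = 6.
Moment sums: Σx·y = 378, Σy = 55.
Eliminating b: 6·(row 1) − 32·(row 2) gives 500·a = 6·378 − 32·55 = 508, so a = 127/125.
Then b = (55 − 32·(127/125))/6 = 937/250.

a = 1.016, b = 3.748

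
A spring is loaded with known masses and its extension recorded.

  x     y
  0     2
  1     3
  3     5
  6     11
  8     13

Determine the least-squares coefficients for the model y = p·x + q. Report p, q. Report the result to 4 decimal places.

p = 1.4513, q = 1.5752

Compute the Gram sums: Σx·x = 110, Σx = 18, Σ1 = 5.
And Σx·y = 188, Σy = 34.
det = 110·5 − 18² = 226.
p = (188·5 − 18·34)/226 = 164/113; q = (110·34 − 18·188)/226 = 178/113.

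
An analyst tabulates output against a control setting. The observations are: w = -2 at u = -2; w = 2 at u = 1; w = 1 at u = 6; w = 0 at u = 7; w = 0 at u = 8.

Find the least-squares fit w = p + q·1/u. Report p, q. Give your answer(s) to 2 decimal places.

p = -0.29, q = 2.62

Setting ∂/∂p … = 0 gives: 5·p + (157/168)·q = 1;  (157/168)·p + (37081/28224)·q = 19/6.
det = 5·(37081/28224) − (157/168)² = 40189/7056.
p = (1·(37081/28224) − (157/168)·(19/6))/(40189/7056) = -46443/160756; q = (5·(19/6) − (157/168)·1)/(40189/7056) = 105126/40189.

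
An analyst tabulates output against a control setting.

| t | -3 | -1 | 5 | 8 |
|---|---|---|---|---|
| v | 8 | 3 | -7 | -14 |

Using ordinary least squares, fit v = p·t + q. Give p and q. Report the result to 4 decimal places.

From the data, Σt·t = 99, Σt = 9, Σ1 = 4.
Moment sums: Σt·v = -174, Σv = -10.
XᵀX·[p, q]ᵀ = Xᵀv becomes [[99, 9]; [9, 4]]·[p, q]ᵀ = [-174, -10]ᵀ.
Determinant 99·4 − 9² = 315.
p = ((-174)·4 − 9·(-10))/315 = -202/105; q = (99·(-10) − 9·(-174))/315 = 64/35.

p = -1.9238, q = 1.8286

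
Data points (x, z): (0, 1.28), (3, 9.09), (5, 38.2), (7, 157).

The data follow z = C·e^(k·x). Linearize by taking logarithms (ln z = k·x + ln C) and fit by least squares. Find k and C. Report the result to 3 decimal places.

k = 0.688, C = 1.231

Taking logs, ln z = k·x + ln C, so regress ln z on x.
Σx = 15.0000, Σ(x)² = 83.0000, Σln z = 11.1531, Σx·ln z = 60.2294.
Normal system: [[83.0000, 15.0000]; [15.0000, 4]]·[k, ln C]ᵀ = [60.2294, 11.1531]ᵀ.
Δ = 83.0000·4 − (15.0000)² = 107.0000; k = (60.2294·4 − 15.0000·11.1531)/107.0000 = 0.68805, ln C = (83.0000·11.1531 − 15.0000·60.2294)/107.0000 = 0.20811, so C = exp(0.20811) = 1.23134.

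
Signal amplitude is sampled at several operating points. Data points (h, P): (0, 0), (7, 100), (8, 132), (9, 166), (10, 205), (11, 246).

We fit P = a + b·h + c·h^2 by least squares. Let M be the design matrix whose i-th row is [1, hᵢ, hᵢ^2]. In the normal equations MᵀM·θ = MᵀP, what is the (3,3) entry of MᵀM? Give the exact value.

Row 3 ↔ basis h^2, column 3 ↔ basis h^2, so (MᵀM)_{3,3} = Σᵢ (h^2)·(h^2) = (0)·(0) + (49)·(49) + (64)·(64) + (81)·(81) + (100)·(100) + (121)·(121) = 37699.

37699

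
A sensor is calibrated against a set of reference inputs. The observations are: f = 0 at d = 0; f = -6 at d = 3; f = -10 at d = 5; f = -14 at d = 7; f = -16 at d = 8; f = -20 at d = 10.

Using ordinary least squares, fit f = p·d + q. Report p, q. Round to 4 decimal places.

p = -2.0000, q = 0.0000

Setting ∂/∂p … = 0 gives: 247·p + 33·q = -494;  33·p + 6·q = -66.
Eliminating q: 6·(row 1) − 33·(row 2) gives 393·p = 6·(-494) − 33·(-66) = -786, so p = -2.
Then q = ((-66) − 33·(-2))/6 = 0.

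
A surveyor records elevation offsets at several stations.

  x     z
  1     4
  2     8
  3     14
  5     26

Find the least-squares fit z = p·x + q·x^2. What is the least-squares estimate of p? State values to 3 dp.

AᵀA·[p, q]ᵀ = Aᵀz reads: 39·p + 161·q = 192;  161·p + 723·q = 812.
det = 39·723 − 161² = 2276.
p = (192·723 − 161·812)/2276 = 2021/569; q = (39·812 − 161·192)/2276 = 189/569.

p = 3.552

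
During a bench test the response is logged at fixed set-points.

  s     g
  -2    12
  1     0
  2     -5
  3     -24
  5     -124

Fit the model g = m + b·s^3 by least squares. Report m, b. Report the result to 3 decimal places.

From the data, Σ1 = 5, Σs^3 = 153, Σs^3·s^3 = 16483.
For Mᵀg: Σg = -141, Σs^3·g = -16284.
Eliminating b: 16483·(row 1) − 153·(row 2) gives 59006·m = 16483·(-141) − 153·(-16284) = 167349, so m = 167349/59006.
Then b = ((-16284) − 153·(167349/59006))/16483 = -59847/59006.

m = 2.836, b = -1.014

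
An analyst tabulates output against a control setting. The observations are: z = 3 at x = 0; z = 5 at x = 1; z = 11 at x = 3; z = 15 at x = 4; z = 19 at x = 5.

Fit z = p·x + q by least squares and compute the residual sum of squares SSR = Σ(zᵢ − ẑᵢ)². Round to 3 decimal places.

SSR = 2.047

Compute the Gram sums: Σx·x = 51, Σx = 13, Σ1 = 5.
Right-hand side: Σx·z = 193, Σz = 53.
Determinant 51·5 − 13² = 86.
p = (193·5 − 13·53)/86 = 138/43; q = (51·53 − 13·193)/86 = 97/43.
Residuals: 32/43, -20/43, -38/43, -4/43, 30/43; SSR = 88/43.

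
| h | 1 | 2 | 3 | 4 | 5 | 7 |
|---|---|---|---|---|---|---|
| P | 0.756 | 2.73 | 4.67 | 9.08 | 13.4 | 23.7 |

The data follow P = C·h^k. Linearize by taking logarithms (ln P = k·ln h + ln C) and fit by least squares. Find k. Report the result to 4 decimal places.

With ln Pᵢ as the transformed response and ln hᵢ as the regressor:
AᵀA = [[9.9861, 6.7334]; [6.7334, 6]], rhs = [15.7842, 10.2326]ᵀ  (here Σln h = 6.7334, Σ(ln h)² = 9.9861, Σln P = 10.2326, Σln h·ln P = 15.7842).
Slope k = (n·Σln h·ln P − Σln h·Σln P)/(n·Σ(ln h)² − (Σln h)²) = (6·15.7842 − 6.7334·10.2326)/14.5777 = 1.77017; ln C = (Σln P − k·Σln h)/n = -0.28112.

k = 1.7702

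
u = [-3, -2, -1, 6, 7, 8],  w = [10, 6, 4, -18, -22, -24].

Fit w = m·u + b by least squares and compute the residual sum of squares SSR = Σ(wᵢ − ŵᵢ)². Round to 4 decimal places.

MᵀM·[m, b]ᵀ = Mᵀw reads: 163·m + 15·b = -500;  15·m + 6·b = -44.
(Σu·u = 163, Σu = 15, Σ1 = 6, Σu·w = -500, Σw = -44.)
det = 163·6 − 15² = 753.
m = ((-500)·6 − 15·(-44))/753 = -780/251; b = (163·(-44) − 15·(-500))/753 = 328/753.
Residuals: 182/753, -490/753, 344/753, 158/753, -514/753, 320/753; SSR = 1040/753.

SSR = 1.3811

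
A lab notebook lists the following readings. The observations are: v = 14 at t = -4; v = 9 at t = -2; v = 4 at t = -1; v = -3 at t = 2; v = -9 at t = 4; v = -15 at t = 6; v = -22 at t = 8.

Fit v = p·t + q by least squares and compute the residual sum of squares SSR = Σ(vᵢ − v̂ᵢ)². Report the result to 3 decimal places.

AᵀA·[p, q]ᵀ = Aᵀv reads: 141·p + 13·q = -386;  13·p + 7·q = -22.
Eliminating q: 7·(row 1) − 13·(row 2) gives 818·p = 7·(-386) − 13·(-22) = -2416, so p = -1208/409.
Then q = ((-22) − 13·(-1208/409))/7 = 958/409.
Residuals: -64/409, 307/409, -530/409, 231/409, 193/409, 155/409, -292/409; SSR = 1416/409.

SSR = 3.462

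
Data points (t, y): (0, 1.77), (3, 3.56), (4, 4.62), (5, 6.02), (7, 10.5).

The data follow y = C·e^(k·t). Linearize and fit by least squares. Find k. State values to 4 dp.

With ln yᵢ as the transformed response and tᵢ as the regressor:
Sums: Σt = 19.0000, Σ(t)² = 99.0000, Σln y = 7.5176, Σt·ln y = 35.3659.
Normal system: [[99.0000, 19.0000]; [19.0000, 5]]·[k, ln C]ᵀ = [35.3659, 7.5176]ᵀ.
Δ = 99.0000·5 − (19.0000)² = 134.0000; k = (35.3659·5 − 19.0000·7.5176)/134.0000 = 0.25370, ln C = (99.0000·7.5176 − 19.0000·35.3659)/134.0000 = 0.53947.

k = 0.2537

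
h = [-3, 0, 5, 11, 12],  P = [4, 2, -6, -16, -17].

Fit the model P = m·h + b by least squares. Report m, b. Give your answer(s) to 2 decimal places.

m = -1.48, b = 0.79

Sums needed: Σh·h = 299, Σh = 25, Σ1 = 5.
And Σh·P = -422, ΣP = -33.
Eliminating b: 5·(row 1) − 25·(row 2) gives 870·m = 5·(-422) − 25·(-33) = -1285, so m = -257/174.
Then b = ((-33) − 25·(-257/174))/5 = 683/870.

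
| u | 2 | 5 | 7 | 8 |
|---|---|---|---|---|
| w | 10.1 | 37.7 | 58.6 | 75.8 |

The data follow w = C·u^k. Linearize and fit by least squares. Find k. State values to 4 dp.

Linearized form: ln w = k·ln u + ln C. From the 4 transformed points,
XᵀX = [[11.1814, 6.3279]; [6.3279, 4]], rhs = [24.3660, 14.3410]ᵀ  (here Σln u = 6.3279, Σ(ln u)² = 11.1814, Σln w = 14.3410, Σln u·ln w = 24.3660).
Δ = 11.1814·4 − (6.3279)² = 4.6828; k = (24.3660·4 − 6.3279·14.3410)/4.6828 = 1.43391, ln C = (11.1814·14.3410 − 6.3279·24.3660)/4.6828 = 1.31683.

k = 1.4339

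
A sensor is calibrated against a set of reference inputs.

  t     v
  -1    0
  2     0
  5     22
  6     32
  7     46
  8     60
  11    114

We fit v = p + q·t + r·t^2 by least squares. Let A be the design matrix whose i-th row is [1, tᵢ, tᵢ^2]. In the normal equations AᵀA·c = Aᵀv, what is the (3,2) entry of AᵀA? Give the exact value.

2534

Row 3 ↔ basis t^2, column 2 ↔ basis t, so (AᵀA)_{3,2} = Σᵢ (t^2)·(t) = (1)·(-1) + (4)·(2) + (25)·(5) + (36)·(6) + (49)·(7) + (64)·(8) + (121)·(11) = 2534.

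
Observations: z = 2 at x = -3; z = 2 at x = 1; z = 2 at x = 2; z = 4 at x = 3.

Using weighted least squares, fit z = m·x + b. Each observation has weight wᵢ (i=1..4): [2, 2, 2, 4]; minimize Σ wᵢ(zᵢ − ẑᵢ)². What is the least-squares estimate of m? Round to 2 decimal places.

m = 0.29

From the data, Σwᵢ·x·x = 64, Σwᵢ·x = 12, Σwᵢ·1 = 10.
Right-hand side: Σwᵢ·x·z = 48, Σwᵢ·z = 28.
MᵀWM·[m, b]ᵀ = MᵀWz becomes [[64, 12]; [12, 10]]·[m, b]ᵀ = [48, 28]ᵀ.
Eliminating b: 10·(row 1) − 12·(row 2) gives 496·m = 10·48 − 12·28 = 144, so m = 9/31.
Then b = (28 − 12·(9/31))/10 = 76/31.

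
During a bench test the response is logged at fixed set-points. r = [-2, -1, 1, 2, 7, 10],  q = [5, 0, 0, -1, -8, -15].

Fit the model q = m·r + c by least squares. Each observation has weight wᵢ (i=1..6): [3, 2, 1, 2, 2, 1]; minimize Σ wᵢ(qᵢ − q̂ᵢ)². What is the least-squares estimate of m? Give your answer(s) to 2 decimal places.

m = -1.45

Forming AᵀWA = [[221, 21]; [21, 11]] and AᵀWq = [-296, -18]ᵀ gives AᵀWA·[m, c]ᵀ = AᵀWq.
Eliminating c: 11·(row 1) − 21·(row 2) gives 1990·m = 11·(-296) − 21·(-18) = -2878, so m = -1439/995.
Then c = ((-18) − 21·(-1439/995))/11 = 1119/995.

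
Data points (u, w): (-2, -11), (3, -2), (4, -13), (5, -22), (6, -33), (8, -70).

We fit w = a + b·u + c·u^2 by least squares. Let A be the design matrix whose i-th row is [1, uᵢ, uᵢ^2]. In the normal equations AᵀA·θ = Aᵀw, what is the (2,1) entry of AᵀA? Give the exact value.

Row 2 ↔ basis u, column 1 ↔ basis 1, so (AᵀA)_{2,1} = Σᵢ u = (-2)·(1) + (3)·(1) + (4)·(1) + (5)·(1) + (6)·(1) + (8)·(1) = 24.

24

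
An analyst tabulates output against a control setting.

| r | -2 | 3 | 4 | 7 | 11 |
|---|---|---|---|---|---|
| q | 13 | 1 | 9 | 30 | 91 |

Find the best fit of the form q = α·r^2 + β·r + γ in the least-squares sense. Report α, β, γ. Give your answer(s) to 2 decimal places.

Compute the Gram sums: Σr^2·r^2 = 17395, Σr^2·r = 1757, Σr^2 = 199, Σr·r = 199, Σr = 23, Σ1 = 5.
Moment sums: Σr^2·q = 12686, Σr·q = 1224, Σq = 144.
Normal equations: [[17395, 1757, 199]; [1757, 199, 23]; [199, 23, 5]]·[α, β, γ]ᵀ = [12686, 1224, 144]ᵀ.
Row-reducing yields α = 219431/218451, β = -665140/218451, γ = 205893/72817.

α = 1.00, β = -3.04, γ = 2.83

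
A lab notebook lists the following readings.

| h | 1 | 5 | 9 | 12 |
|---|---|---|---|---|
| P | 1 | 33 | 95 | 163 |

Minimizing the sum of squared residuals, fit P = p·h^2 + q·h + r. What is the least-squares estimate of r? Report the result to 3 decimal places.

AᵀA·[p, q, r]ᵀ = AᵀP reads: 27923·p + 2583·q + 251·r = 31993;  2583·p + 251·q + 27·r = 2977;  251·p + 27·q + 4·r = 292.
Inverting the 3×3 Gram matrix, [p, q, r]ᵀ = [4573/4700, 48287/23500, -11304/5875]ᵀ.

r = -1.924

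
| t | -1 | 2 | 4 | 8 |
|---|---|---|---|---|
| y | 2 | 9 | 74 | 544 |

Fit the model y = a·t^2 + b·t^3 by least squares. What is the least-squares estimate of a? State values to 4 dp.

From the data, Σt^2·t^2 = 4369, Σt^2·t^3 = 33823, Σt^3·t^3 = 266305.
For Mᵀy: Σt^2·y = 36038, Σt^3·y = 283334.
Δ = 4369·266305 − 33823² = 19491216.
a = (36038·266305 − 33823·283334)/19491216 = 1157809/1624268; b = (4369·283334 − 33823·36038)/19491216 = 1581081/1624268.

a = 0.7128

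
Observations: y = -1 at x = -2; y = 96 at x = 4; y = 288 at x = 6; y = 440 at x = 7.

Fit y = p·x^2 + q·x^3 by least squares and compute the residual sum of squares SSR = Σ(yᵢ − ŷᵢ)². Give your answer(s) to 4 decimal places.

From the data, Σx^2·x^2 = 3969, Σx^2·x^3 = 25575, Σx^3·x^3 = 168465.
Moment sums: Σx^2·y = 33460, Σx^3·y = 219280.
MᵀM·[p, q]ᵀ = Mᵀy becomes [[3969, 25575]; [25575, 168465]]·[p, q]ᵀ = [33460, 219280]ᵀ.
Δ = 3969·168465 − 25575² = 14556960.
p = (33460·168465 − 25575·219280)/14556960 = 43565/22056; q = (3969·219280 − 25575·33460)/14556960 = 243047/242616.
Residuals: -17925/20218, 2862/10109, 10293/20218, -3984/10109; SSR = 25893/20218.

SSR = 1.2807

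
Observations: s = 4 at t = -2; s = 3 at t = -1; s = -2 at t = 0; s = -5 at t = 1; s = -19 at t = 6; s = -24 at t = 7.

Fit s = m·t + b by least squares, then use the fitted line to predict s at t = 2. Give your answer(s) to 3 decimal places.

ŝ = -7.682

Compute the Gram sums: Σt·t = 91, Σt = 11, Σ1 = 6.
Right-hand side: Σt·s = -298, Σs = -43.
det = 91·6 − 11² = 425.
m = ((-298)·6 − 11·(-43))/425 = -263/85; b = (91·(-43) − 11·(-298))/425 = -127/85.
At t = 2: ŝ = (-263/85)·(2) + (-127/85)·(1) = -653/85.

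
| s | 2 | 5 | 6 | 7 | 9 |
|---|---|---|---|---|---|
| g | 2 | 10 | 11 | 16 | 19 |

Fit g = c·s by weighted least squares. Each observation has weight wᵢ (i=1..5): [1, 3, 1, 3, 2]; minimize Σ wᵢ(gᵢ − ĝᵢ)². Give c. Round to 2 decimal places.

From the data, Σwᵢ·s·s = 424.
Right-hand side: Σwᵢ·s·g = 898.
So AᵀWA·[c]ᵀ = AᵀWg: [[424]]·[c]ᵀ = [898]ᵀ.
Hence c = 898 / 424 ≈ 2.11792.

c = 2.12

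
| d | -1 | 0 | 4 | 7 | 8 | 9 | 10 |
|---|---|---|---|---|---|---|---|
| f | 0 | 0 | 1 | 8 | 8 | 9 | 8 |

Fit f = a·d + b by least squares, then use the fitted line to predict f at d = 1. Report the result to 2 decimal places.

From the data, Σd·d = 311, Σd = 37, Σ1 = 7.
Moment sums: Σd·f = 285, Σf = 34.
So MᵀM·[a, b]ᵀ = Mᵀf: [[311, 37]; [37, 7]]·[a, b]ᵀ = [285, 34]ᵀ.
det = 311·7 − 37² = 808.
a = (285·7 − 37·34)/808 = 737/808; b = (311·34 − 37·285)/808 = 29/808.
At d = 1: f̂ = (737/808)·(1) + (29/808)·(1) = 383/404.

f̂ = 0.95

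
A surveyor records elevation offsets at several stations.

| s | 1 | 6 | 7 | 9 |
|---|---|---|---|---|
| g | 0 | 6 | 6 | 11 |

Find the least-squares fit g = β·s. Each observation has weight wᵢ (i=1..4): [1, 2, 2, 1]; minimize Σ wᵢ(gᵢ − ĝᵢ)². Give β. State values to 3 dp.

From the data, Σwᵢ·s·s = 252.
For MᵀWg: Σwᵢ·s·g = 255.
MᵀWM·[β]ᵀ = MᵀWg becomes [[252]]·[β]ᵀ = [255]ᵀ.
Hence β = 255 / 252 ≈ 1.0119.

β = 1.012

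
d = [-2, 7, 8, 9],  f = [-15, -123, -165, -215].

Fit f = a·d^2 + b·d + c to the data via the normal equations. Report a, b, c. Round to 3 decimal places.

a = -3.097, b = 3.523, c = 4.429

With design matrix A, AᵀA = [[13074, 1576, 198]; [1576, 198, 22]; [198, 22, 4]] and Aᵀf = [-34062, -4086, -518]ᵀ.
Inverting the 3×3 Gram matrix, [a, b, c]ᵀ = [-22999/7426, 26163/7426, 32887/7426]ᵀ.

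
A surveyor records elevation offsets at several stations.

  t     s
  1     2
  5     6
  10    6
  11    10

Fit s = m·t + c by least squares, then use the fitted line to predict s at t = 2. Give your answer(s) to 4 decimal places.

The normal system MᵀM·[m, c]ᵀ = Mᵀs is [[247, 27]; [27, 4]]·[m, c]ᵀ = [202, 24]ᵀ.
Determinant 247·4 − 27² = 259.
m = (202·4 − 27·24)/259 = 160/259; c = (247·24 − 27·202)/259 = 474/259.
At t = 2: ŝ = (160/259)·(2) + (474/259)·(1) = 794/259.

ŝ = 3.0656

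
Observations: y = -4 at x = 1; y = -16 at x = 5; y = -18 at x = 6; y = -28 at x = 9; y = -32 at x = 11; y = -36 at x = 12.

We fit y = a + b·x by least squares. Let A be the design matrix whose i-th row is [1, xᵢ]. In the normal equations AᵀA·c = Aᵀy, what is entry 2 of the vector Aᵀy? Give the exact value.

Entry 2 ↔ basis x, so (Aᵀy)_{2} = Σᵢ (x)·yᵢ = (1)·(-4) + (5)·(-16) + (6)·(-18) + (9)·(-28) + (11)·(-32) + (12)·(-36) = -1228.

-1228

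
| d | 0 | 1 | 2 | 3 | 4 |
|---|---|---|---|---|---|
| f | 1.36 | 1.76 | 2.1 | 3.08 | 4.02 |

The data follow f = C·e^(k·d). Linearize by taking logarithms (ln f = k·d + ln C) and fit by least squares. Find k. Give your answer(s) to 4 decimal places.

k = 0.2727

Linearized form: ln f = k·d + ln C. From the 5 transformed points,
Over the data: Σd = 10.0000, Σ(d)² = 30.0000, Σln f = 4.1309, Σd·ln f = 10.9891.
Normal system: [[30.0000, 10.0000]; [10.0000, 5]]·[k, ln C]ᵀ = [10.9891, 4.1309]ᵀ.
Slope k = (n·Σd·ln f − Σd·Σln f)/(n·Σ(d)² − (Σd)²) = (5·10.9891 − 10.0000·4.1309)/50.0000 = 0.27272; ln C = (Σln f − k·Σd)/n = 0.28075.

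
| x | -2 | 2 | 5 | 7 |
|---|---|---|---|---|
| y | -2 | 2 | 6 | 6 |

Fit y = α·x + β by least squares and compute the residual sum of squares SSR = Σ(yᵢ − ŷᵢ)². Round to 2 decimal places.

SSR = 1.91

AᵀA·[α, β]ᵀ = Aᵀy reads: 82·α + 12·β = 80;  12·α + 4·β = 12.
det = 82·4 − 12² = 184.
α = (80·4 − 12·12)/184 = 22/23; β = (82·12 − 12·80)/184 = 3/23.
Residuals: -5/23, -1/23, 25/23, -19/23; SSR = 44/23.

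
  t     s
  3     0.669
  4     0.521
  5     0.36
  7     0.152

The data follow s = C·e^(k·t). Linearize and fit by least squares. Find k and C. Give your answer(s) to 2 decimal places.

Let Y = ln s. Fitting Y = k·t + ln C by least squares:
Σt = 19.0000, Σ(t)² = 99.0000, Σln s = -3.9595, Σt·ln s = -22.1093.
Equations: 99.0000·k + 19.0000·ln C = -22.1093;  19.0000·k + 4·ln C = -3.9595.
Solving (det = 35.0000): k = -0.37733, ln C = 0.80246, so C = exp(0.80246) = 2.23103.

k = -0.38, C = 2.23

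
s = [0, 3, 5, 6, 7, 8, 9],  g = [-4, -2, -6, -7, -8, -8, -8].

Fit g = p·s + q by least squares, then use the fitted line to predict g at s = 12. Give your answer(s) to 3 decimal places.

Entries of AᵀA: Σs·s = 264, Σs = 38, Σ1 = 7.
Moment sums: Σs·g = -270, Σg = -43.
So AᵀA·[p, q]ᵀ = Aᵀg: [[264, 38]; [38, 7]]·[p, q]ᵀ = [-270, -43]ᵀ.
Δ = 264·7 − 38² = 404.
p = ((-270)·7 − 38·(-43))/404 = -64/101; q = (264·(-43) − 38·(-270))/404 = -273/101.
At s = 12: ĝ = (-64/101)·(12) + (-273/101)·(1) = -1041/101.

ĝ = -10.307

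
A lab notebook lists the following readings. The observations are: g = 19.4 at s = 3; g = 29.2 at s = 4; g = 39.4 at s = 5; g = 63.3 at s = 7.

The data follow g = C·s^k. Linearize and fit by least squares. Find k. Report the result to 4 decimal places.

Taking logs, ln g = k·ln s + ln C, so regress ln g on ln s.
Σln s = 6.0403, Σ(ln s)² = 9.5056, Σln g = 14.1611, Σln s·ln g = 21.9194.
Equations: 9.5056·k + 6.0403·ln C = 21.9194;  6.0403·k + 4·ln C = 14.1611.
Slope k = (n·Σln s·ln g − Σln s·Σln g)/(n·Σ(ln s)² − (Σln s)²) = (4·21.9194 − 6.0403·14.1611)/1.5378 = 1.39221; ln C = (Σln g − k·Σln s)/n = 1.43794.

k = 1.3922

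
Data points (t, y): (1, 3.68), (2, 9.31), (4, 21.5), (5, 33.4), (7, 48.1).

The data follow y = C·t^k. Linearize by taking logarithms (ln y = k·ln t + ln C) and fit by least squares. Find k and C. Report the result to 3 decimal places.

Let Y = ln y. Fitting Y = k·ln t + ln C by least squares:
Σln t = 5.6348, Σ(ln t)² = 8.7791, Σln y = 13.9839, Σln t·ln y = 18.9836.
Equations: 8.7791·k + 5.6348·ln C = 18.9836;  5.6348·k + 5·ln C = 13.9839.
Solving (det = 12.1448): k = 1.32745, ln C = 1.30080, so C = exp(1.30080) = 3.67224.

k = 1.327, C = 3.672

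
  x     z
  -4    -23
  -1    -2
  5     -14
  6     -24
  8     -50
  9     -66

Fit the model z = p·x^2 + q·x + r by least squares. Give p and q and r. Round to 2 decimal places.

Forming MᵀM = [[12835, 1517, 223]; [1517, 223, 23]; [223, 23, 6]] and Mᵀz = [-10130, -1114, -179]ᵀ gives MᵀM·[p, q, r]ᵀ = Mᵀz.
Inverting the 3×3 Gram matrix, [p, q, r]ᵀ = [-61847/58200, 119059/58200, 17659/9700]ᵀ.

p = -1.06, q = 2.05, r = 1.82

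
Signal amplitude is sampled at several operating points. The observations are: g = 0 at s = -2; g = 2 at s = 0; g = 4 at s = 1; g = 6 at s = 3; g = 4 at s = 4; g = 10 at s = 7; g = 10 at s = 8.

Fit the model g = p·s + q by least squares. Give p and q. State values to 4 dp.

Normal-equation sums: Σs·s = 143, Σs = 21, Σ1 = 7.
Moment sums: Σs·g = 188, Σg = 36.
AᵀA·[p, q]ᵀ = Aᵀg becomes [[143, 21]; [21, 7]]·[p, q]ᵀ = [188, 36]ᵀ.
Determinant 143·7 − 21² = 560.
p = (188·7 − 21·36)/560 = 1; q = (143·36 − 21·188)/560 = 15/7.

p = 1.0000, q = 2.1429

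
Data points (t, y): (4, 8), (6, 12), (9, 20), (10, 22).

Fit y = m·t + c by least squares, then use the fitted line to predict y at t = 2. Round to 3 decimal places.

ŷ = 2.923

With design matrix M, MᵀM = [[233, 29]; [29, 4]] and Mᵀy = [504, 62]ᵀ.
Δ = 233·4 − 29² = 91.
m = (504·4 − 29·62)/91 = 218/91; c = (233·62 − 29·504)/91 = -170/91.
At t = 2: ŷ = (218/91)·(2) + (-170/91)·(1) = 38/13.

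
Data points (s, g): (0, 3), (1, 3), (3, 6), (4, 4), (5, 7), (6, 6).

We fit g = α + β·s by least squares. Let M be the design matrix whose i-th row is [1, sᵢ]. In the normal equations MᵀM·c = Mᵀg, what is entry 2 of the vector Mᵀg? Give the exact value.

108

Entry 2 ↔ basis s, so (Mᵀg)_{2} = Σᵢ (s)·gᵢ = (0)·(3) + (1)·(3) + (3)·(6) + (4)·(4) + (5)·(7) + (6)·(6) = 108.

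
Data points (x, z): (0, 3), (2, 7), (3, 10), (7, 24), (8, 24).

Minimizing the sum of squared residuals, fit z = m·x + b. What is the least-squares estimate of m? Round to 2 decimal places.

m = 2.87

The normal equations are: 126·m + 20·b = 404;  20·m + 5·b = 68.
(Σx·x = 126, Σx = 20, Σ1 = 5, Σx·z = 404, Σz = 68.)
Eliminating b: 5·(row 1) − 20·(row 2) gives 230·m = 5·404 − 20·68 = 660, so m = 66/23.
Then b = (68 − 20·(66/23))/5 = 244/115.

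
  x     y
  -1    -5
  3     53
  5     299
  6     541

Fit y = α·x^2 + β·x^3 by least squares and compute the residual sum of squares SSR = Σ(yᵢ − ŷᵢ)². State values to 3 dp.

SSR = 1.894

The normal equations are: 2003·α + 11143·β = 27423;  11143·α + 63011·β = 155667.
Eliminating β: 63011·(row 1) − 11143·(row 2) gives 2044584·α = 63011·27423 − 11143·155667 = -6646728, so α = -276947/85191.
Then β = (155667 − 11143·(-276947/85191))/63011 = 259438/85191.
Residuals: 36810/28397, 940/28397, -11322/28397, 6605/28397; SSR = 53797/28397.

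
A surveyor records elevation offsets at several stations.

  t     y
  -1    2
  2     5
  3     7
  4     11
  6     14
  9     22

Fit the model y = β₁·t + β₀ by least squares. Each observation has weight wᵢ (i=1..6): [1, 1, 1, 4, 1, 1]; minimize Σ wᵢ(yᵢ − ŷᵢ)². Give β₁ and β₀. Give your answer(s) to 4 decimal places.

β₁ = 2.0623, β₀ = 2.4245

Entries of AᵀWA: Σwᵢ·t·t = 195, Σwᵢ·t = 35, Σwᵢ·1 = 9.
And Σwᵢ·t·y = 487, Σwᵢ·y = 94.
Eliminating β₀: 9·(row 1) − 35·(row 2) gives 530·β₁ = 9·487 − 35·94 = 1093, so β₁ = 1093/530.
Then β₀ = (94 − 35·(1093/530))/9 = 257/106.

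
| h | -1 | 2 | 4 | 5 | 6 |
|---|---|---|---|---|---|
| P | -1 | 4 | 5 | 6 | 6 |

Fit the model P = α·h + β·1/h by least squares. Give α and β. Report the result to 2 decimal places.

The normal system MᵀM·[α, β]ᵀ = MᵀP is [[82, 5]; [5, 4969/3600]]·[α, β]ᵀ = [95, 129/20]ᵀ.
Eliminating β: (4969/3600)·(row 1) − 5·(row 2) gives (158729/1800)·α = (4969/3600)·95 − 5·(129/20) = 71191/720, so α = 355955/317458.
Then β = ((129/20) − 5·(355955/317458))/(4969/3600) = 97020/158729.

α = 1.12, β = 0.61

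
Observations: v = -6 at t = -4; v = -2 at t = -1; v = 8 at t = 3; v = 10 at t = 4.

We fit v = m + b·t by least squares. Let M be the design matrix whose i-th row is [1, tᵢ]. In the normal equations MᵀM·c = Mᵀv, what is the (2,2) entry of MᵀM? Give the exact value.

Row 2 ↔ basis t, column 2 ↔ basis t, so (MᵀM)_{2,2} = Σᵢ (t)·(t) = (-4)·(-4) + (-1)·(-1) + (3)·(3) + (4)·(4) = 42.

42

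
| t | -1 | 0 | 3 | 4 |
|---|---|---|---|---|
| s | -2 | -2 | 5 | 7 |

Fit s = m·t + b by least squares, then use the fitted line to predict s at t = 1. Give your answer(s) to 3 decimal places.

Compute the Gram sums: Σt·t = 26, Σt = 6, Σ1 = 4.
And Σt·s = 45, Σs = 8.
So MᵀM·[m, b]ᵀ = Mᵀs: [[26, 6]; [6, 4]]·[m, b]ᵀ = [45, 8]ᵀ.
Eliminating b: 4·(row 1) − 6·(row 2) gives 68·m = 4·45 − 6·8 = 132, so m = 33/17.
Then b = (8 − 6·(33/17))/4 = -31/34.
At t = 1: ŝ = (33/17)·(1) + (-31/34)·(1) = 35/34.

ŝ = 1.029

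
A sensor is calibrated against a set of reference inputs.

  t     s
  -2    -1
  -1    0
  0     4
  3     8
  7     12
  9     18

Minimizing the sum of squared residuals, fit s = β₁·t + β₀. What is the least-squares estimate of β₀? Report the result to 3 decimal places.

β₀ = 2.553

Compute the Gram sums: Σt·t = 144, Σt = 16, Σ1 = 6.
Right-hand side: Σt·s = 272, Σs = 41.
So MᵀM·[β₁, β₀]ᵀ = Mᵀs: [[144, 16]; [16, 6]]·[β₁, β₀]ᵀ = [272, 41]ᵀ.
Eliminating β₀: 6·(row 1) − 16·(row 2) gives 608·β₁ = 6·272 − 16·41 = 976, so β₁ = 61/38.
Then β₀ = (41 − 16·(61/38))/6 = 97/38.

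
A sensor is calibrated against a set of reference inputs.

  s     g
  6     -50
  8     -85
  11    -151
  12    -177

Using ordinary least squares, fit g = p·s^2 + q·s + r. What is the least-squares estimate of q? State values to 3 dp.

From the data, Σs^2·s^2 = 40769, Σs^2·s = 3787, Σs^2 = 365, Σs·s = 365, Σs = 37, Σ1 = 4.
Moment sums: Σs^2·g = -50999, Σs·g = -4765, Σg = -463.
Inverting the 3×3 Gram matrix, [p, q, r]ᵀ = [-164/177, -791/177, 598/59]ᵀ.

q = -4.469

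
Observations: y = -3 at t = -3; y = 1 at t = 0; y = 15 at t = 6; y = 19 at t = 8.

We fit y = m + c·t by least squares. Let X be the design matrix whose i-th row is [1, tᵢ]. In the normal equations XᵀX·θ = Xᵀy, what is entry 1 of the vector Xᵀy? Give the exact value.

32

Entry 1 ↔ basis 1, so (Xᵀy)_{1} = Σᵢ yᵢ = (1)·(-3) + (1)·(1) + (1)·(15) + (1)·(19) = 32.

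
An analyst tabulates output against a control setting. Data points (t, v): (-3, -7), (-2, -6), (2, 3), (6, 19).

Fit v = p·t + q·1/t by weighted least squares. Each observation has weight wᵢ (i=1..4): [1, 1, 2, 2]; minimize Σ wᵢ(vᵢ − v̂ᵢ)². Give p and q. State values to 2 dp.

MᵀWM·[p, q]ᵀ = MᵀWv reads: 93·p + 6·q = 273;  6·p + (11/12)·q = 44/3.
(Σwᵢ·t·t = 93, Σwᵢ·t·1/t = 6, Σwᵢ·1/t·1/t = 11/12, Σwᵢ·t·v = 273, Σwᵢ·1/t·v = 44/3.)
Determinant 93·(11/12) − 6² = 197/4.
p = (273·(11/12) − 6·(44/3))/(197/4) = 649/197; q = (93·(44/3) − 6·273)/(197/4) = -1096/197.

p = 3.29, q = -5.56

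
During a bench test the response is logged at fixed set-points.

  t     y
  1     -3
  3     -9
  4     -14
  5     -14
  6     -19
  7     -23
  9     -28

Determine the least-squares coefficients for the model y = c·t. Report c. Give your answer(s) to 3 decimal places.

Forming MᵀM = [[217]] and Mᵀy = [-683]ᵀ gives MᵀM·[c]ᵀ = Mᵀy.
Hence c = -683 / 217 ≈ -3.14747.

c = -3.147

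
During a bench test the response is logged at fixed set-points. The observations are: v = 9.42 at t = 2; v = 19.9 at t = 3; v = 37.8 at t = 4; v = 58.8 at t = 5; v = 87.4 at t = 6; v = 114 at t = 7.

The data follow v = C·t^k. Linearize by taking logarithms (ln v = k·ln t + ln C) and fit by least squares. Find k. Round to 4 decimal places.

k = 2.0230

Let Y = ln v. Fitting Y = k·ln t + ln C by least squares:
Σln t = 8.5252, Σ(ln t)² = 13.1965, Σln v = 22.1467, Σln t·ln v = 33.6591.
Equations: 13.1965·k + 8.5252·ln C = 33.6591;  8.5252·k + 6·ln C = 22.1467.
Solving (det = 6.5005): k = 2.02295, ln C = 0.81678.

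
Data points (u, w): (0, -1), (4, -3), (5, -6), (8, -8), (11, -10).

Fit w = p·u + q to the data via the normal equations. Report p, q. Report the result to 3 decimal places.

p = -0.855, q = -0.809

From the data, Σu·u = 226, Σu = 28, Σ1 = 5.
Right-hand side: Σu·w = -216, Σw = -28.
So MᵀM·[p, q]ᵀ = Mᵀw: [[226, 28]; [28, 5]]·[p, q]ᵀ = [-216, -28]ᵀ.
det = 226·5 − 28² = 346.
p = ((-216)·5 − 28·(-28))/346 = -148/173; q = (226·(-28) − 28·(-216))/346 = -140/173.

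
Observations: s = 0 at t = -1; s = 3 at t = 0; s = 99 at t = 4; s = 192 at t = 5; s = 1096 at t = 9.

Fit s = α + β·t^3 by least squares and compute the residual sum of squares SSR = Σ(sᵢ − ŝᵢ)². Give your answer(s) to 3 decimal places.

SSR = 4.682

The normal system MᵀM·[α, β]ᵀ = Mᵀs is [[5, 917]; [917, 551163]]·[α, β]ᵀ = [1390, 829320]ᵀ.
Δ = 5·551163 − 917² = 1914926.
α = (1390·551163 − 917·829320)/1914926 = 2815065/957463; β = (5·829320 − 917·1390)/1914926 = 1435985/957463.
Residuals: -1379080/957463, 57324/957463, 70732/957463, 1519706/957463, -268682/957463; SSR = 4482520/957463.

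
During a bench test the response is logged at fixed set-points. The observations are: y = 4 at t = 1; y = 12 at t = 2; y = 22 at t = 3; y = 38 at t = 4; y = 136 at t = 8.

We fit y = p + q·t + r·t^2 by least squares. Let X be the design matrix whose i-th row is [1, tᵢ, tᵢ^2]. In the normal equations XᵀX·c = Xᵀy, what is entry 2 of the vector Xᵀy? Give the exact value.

1334

Entry 2 ↔ basis t, so (Xᵀy)_{2} = Σᵢ (t)·yᵢ = (1)·(4) + (2)·(12) + (3)·(22) + (4)·(38) + (8)·(136) = 1334.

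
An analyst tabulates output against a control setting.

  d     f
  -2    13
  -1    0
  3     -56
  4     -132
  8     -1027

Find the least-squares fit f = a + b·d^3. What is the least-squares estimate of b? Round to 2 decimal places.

Setting ∂/∂a … = 0 gives: 5·a + 594·b = -1202;  594·a + 267034·b = -535888.
Eliminating b: 267034·(row 1) − 594·(row 2) gives 982334·a = 267034·(-1202) − 594·(-535888) = -2657396, so a = -1328698/491167.
Then b = ((-535888) − 594·(-1328698/491167))/267034 = -982726/491167.

b = -2.00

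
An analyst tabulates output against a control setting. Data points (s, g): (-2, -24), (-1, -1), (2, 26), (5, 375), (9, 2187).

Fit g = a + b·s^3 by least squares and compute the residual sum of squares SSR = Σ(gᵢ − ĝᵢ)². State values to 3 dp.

MᵀM·[a, b]ᵀ = Mᵀg reads: 5·a + 853·b = 2563;  853·a + 547195·b = 1641599.
Determinant 5·547195 − 853² = 2008366.
a = (2563·547195 − 853·1641599)/2008366 = 1088419/1004183; b = (5·1641599 − 853·2563)/2008366 = 3010878/1004183.
Residuals: -1101787/1004183, 918276/1004183, 933315/1004183, -879544/1004183, 129740/1004183; SSR = 3703182/1004183.

SSR = 3.688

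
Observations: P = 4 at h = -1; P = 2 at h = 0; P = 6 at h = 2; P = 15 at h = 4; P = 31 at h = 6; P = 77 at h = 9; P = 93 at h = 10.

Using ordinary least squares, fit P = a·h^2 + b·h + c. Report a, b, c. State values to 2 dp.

Sums needed: Σh^2·h^2 = 18130, Σh^2·h = 2016, Σh^2 = 238, Σh·h = 238, Σh = 30, Σ1 = 7.
Right-hand side: Σh^2·P = 16921, Σh·P = 1877, ΣP = 228.
So MᵀM·[a, b, c]ᵀ = MᵀP: [[18130, 2016, 238]; [2016, 238, 30]; [238, 30, 7]]·[a, b, c]ᵀ = [16921, 1877, 228]ᵀ.
Solving the 3×3 system (Gaussian elimination) gives a = 374825/372498, b = -16593/17738, c = 63008/26607.

a = 1.01, b = -0.94, c = 2.37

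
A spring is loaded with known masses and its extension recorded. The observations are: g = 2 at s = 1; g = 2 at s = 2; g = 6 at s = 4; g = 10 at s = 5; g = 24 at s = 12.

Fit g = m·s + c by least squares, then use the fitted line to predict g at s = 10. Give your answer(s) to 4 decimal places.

ĝ = 19.7005

The normal system AᵀA·[m, c]ᵀ = Aᵀg is [[190, 24]; [24, 5]]·[m, c]ᵀ = [368, 44]ᵀ.
Δ = 190·5 − 24² = 374.
m = (368·5 − 24·44)/374 = 392/187; c = (190·44 − 24·368)/374 = -236/187.
At s = 10: ĝ = (392/187)·(10) + (-236/187)·(1) = 3684/187.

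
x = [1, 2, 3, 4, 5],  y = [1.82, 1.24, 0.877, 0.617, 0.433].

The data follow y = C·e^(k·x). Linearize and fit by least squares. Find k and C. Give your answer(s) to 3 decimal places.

k = -0.357, C = 2.569

Taking logs, ln y = k·x + ln C, so regress ln y on x.
Σx = 15.0000, Σ(x)² = 55.0000, Σln y = -0.6372, Σx·ln y = -5.4813.
Equations: 55.0000·k + 15.0000·ln C = -5.4813;  15.0000·k + 5·ln C = -0.6372.
Solving (det = 50.0000): k = -0.35697, ln C = 0.94347, so C = exp(0.94347) = 2.56888.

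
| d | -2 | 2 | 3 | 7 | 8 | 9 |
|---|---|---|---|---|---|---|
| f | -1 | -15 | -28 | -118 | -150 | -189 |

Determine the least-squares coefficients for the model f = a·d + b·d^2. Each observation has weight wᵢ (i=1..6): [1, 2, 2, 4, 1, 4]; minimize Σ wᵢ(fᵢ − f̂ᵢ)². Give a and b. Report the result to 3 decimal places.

a = -3.181, b = -1.971

With design matrix M, MᵀWM = [[614, 4862]; [4862, 40154]] and MᵀWf = [-11534, -94592]ᵀ.
Eliminating b: 40154·(row 1) − 4862·(row 2) gives 1015512·a = 40154·(-11534) − 4862·(-94592) = -3229932, so a = -15833/4978.
Then b = ((-94592) − 4862·(-15833/4978))/40154 = -166765/84626.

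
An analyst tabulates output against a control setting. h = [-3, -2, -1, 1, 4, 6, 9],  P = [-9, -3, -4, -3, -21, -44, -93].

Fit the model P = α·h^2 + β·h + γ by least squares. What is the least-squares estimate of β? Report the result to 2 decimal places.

With design matrix A, AᵀA = [[8212, 974, 148]; [974, 148, 14]; [148, 14, 7]] and AᵀP = [-9553, -1151, -177]ᵀ.
Row-reducing yields α = -183073/175302, β = -129935/175302, γ = -151040/87651.

β = -0.74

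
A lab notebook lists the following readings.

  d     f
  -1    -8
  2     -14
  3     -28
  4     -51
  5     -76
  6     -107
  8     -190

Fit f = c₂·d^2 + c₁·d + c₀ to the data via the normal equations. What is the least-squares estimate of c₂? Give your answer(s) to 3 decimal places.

c₂ = -2.987

Normal-equation sums: Σd^2·d^2 = 6371, Σd^2·d = 951, Σd^2 = 155, Σd·d = 155, Σd = 27, Σ1 = 7.
For Xᵀf: Σd^2·f = -19044, Σd·f = -2850, Σf = -474.
XᵀX·[c₂, c₁, c₀]ᵀ = Xᵀf becomes [[6371, 951, 155]; [951, 155, 27]; [155, 27, 7]]·[c₂, c₁, c₀]ᵀ = [-19044, -2850, -474]ᵀ.
Inverting the 3×3 Gram matrix, [c₂, c₁, c₀]ᵀ = [-64689/21658, 7041/10829, -12639/3094]ᵀ.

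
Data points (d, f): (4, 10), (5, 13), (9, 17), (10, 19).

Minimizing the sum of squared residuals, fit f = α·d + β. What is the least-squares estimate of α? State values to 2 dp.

α = 1.35

Sums needed: Σd·d = 222, Σd = 28, Σ1 = 4.
Moment sums: Σd·f = 448, Σf = 59.
Determinant 222·4 − 28² = 104.
α = (448·4 − 28·59)/104 = 35/26; β = (222·59 − 28·448)/104 = 277/52.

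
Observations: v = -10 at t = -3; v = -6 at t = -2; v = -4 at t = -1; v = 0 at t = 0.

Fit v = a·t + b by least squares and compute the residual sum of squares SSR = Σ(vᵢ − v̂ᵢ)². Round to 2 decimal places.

SSR = 0.80

The normal equations are: 14·a + (-6)·b = 46;  (-6)·a + 4·b = -20.
(Σt·t = 14, Σt = -6, Σ1 = 4, Σt·v = 46, Σv = -20.)
Determinant 14·4 − (-6)² = 20.
a = (46·4 − (-6)·(-20))/20 = 16/5; b = (14·(-20) − (-6)·46)/20 = -1/5.
Residuals: -1/5, 3/5, -3/5, 1/5; SSR = 4/5.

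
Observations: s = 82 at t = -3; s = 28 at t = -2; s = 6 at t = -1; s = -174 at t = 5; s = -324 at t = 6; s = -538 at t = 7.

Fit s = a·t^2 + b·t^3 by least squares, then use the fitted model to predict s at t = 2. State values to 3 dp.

ŝ = -3.793

Entries of AᵀA: Σt^2·t^2 = 4420, Σt^2·t^3 = 27432, Σt^3·t^3 = 180724.
Moment sums: Σt^2·s = -41520, Σt^3·s = -278712.
So AᵀA·[a, b]ᵀ = Aᵀs: [[4420, 27432]; [27432, 180724]]·[a, b]ᵀ = [-41520, -278712]ᵀ.
Δ = 4420·180724 − 27432² = 46285456.
a = ((-41520)·180724 − 27432·(-278712))/46285456 = 8872944/2892841; b = (4420·(-278712) − 27432·(-41520))/46285456 = -5808150/2892841.
At t = 2: ŝ = (8872944/2892841)·(4) + (-5808150/2892841)·(8) = -1567632/413263.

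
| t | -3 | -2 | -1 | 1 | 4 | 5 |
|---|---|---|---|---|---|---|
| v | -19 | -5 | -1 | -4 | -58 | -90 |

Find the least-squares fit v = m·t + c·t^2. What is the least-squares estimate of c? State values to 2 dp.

c = -3.01

Entries of MᵀM: Σt·t = 56, Σt·t^2 = 154, Σt^2·t^2 = 980.
Right-hand side: Σt·v = -618, Σt^2·v = -3374.
Δ = 56·980 − 154² = 31164.
m = ((-618)·980 − 154·(-3374))/31164 = -439/159; c = (56·(-3374) − 154·(-618))/31164 = -3349/1113.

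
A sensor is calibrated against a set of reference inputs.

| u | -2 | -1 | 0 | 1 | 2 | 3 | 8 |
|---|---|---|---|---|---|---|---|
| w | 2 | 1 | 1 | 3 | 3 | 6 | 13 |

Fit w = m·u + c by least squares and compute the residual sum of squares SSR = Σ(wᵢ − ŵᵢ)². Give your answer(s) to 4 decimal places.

Entries of AᵀA: Σu·u = 83, Σu = 11, Σ1 = 7.
Moment sums: Σu·w = 126, Σw = 29.
AᵀA·[m, c]ᵀ = Aᵀw becomes [[83, 11]; [11, 7]]·[m, c]ᵀ = [126, 29]ᵀ.
Eliminating c: 7·(row 1) − 11·(row 2) gives 460·m = 7·126 − 11·29 = 563, so m = 563/460.
Then c = (29 − 11·(563/460))/7 = 1021/460.
Residuals: 205/92, 1/230, -561/460, -51/115, -767/460, 5/46, 91/92; SSR = 4793/460.

SSR = 10.4196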